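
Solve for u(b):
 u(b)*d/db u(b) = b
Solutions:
 u(b) = -sqrt(C1 + b^2)
 u(b) = sqrt(C1 + b^2)


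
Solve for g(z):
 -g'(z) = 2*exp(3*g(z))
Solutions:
 g(z) = log((-3^(2/3) - 3*3^(1/6)*I)*(1/(C1 + 2*z))^(1/3)/6)
 g(z) = log((-3^(2/3) + 3*3^(1/6)*I)*(1/(C1 + 2*z))^(1/3)/6)
 g(z) = log(1/(C1 + 6*z))/3


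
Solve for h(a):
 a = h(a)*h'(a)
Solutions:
 h(a) = -sqrt(C1 + a^2)
 h(a) = sqrt(C1 + a^2)


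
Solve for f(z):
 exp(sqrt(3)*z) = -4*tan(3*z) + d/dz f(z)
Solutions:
 f(z) = C1 + sqrt(3)*exp(sqrt(3)*z)/3 - 4*log(cos(3*z))/3


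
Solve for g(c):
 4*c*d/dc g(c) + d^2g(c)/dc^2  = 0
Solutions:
 g(c) = C1 + C2*erf(sqrt(2)*c)


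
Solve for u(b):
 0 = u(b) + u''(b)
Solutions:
 u(b) = C1*sin(b) + C2*cos(b)


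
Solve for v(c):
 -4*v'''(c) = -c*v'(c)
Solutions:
 v(c) = C1 + Integral(C2*airyai(2^(1/3)*c/2) + C3*airybi(2^(1/3)*c/2), c)


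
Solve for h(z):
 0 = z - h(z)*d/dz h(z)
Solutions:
 h(z) = -sqrt(C1 + z^2)
 h(z) = sqrt(C1 + z^2)


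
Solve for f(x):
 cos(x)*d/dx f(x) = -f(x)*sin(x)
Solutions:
 f(x) = C1*cos(x)


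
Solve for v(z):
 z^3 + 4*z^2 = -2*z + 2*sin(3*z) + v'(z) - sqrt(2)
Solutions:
 v(z) = C1 + z^4/4 + 4*z^3/3 + z^2 + sqrt(2)*z + 2*cos(3*z)/3


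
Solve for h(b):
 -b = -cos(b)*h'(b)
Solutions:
 h(b) = C1 + Integral(b/cos(b), b)


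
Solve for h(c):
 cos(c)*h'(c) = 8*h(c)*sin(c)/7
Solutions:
 h(c) = C1/cos(c)^(8/7)


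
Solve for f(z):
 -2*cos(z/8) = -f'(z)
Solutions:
 f(z) = C1 + 16*sin(z/8)


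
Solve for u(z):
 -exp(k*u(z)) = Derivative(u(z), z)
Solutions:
 u(z) = Piecewise((log(1/(C1*k + k*z))/k, Ne(k, 0)), (nan, True))
 u(z) = Piecewise((C1 - z, Eq(k, 0)), (nan, True))


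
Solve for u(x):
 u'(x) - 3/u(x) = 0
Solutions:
 u(x) = -sqrt(C1 + 6*x)
 u(x) = sqrt(C1 + 6*x)


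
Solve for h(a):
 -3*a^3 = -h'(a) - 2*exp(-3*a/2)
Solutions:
 h(a) = C1 + 3*a^4/4 + 4*exp(-3*a/2)/3


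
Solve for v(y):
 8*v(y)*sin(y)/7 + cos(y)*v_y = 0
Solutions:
 v(y) = C1*cos(y)^(8/7)


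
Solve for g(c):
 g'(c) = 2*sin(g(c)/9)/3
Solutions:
 -2*c/3 + 9*log(cos(g(c)/9) - 1)/2 - 9*log(cos(g(c)/9) + 1)/2 = C1


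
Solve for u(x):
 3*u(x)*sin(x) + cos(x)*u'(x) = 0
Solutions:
 u(x) = C1*cos(x)^3


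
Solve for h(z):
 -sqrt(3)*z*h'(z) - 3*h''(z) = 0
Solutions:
 h(z) = C1 + C2*erf(sqrt(2)*3^(3/4)*z/6)


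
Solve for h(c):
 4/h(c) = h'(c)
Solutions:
 h(c) = -sqrt(C1 + 8*c)
 h(c) = sqrt(C1 + 8*c)


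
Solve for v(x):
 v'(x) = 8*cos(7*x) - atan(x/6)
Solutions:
 v(x) = C1 - x*atan(x/6) + 3*log(x^2 + 36) + 8*sin(7*x)/7


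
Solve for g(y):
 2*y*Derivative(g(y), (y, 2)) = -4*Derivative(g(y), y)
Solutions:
 g(y) = C1 + C2/y


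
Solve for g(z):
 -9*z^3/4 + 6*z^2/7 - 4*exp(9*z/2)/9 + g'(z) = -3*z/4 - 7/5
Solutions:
 g(z) = C1 + 9*z^4/16 - 2*z^3/7 - 3*z^2/8 - 7*z/5 + 8*exp(9*z/2)/81


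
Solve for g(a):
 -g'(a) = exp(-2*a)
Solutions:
 g(a) = C1 + exp(-2*a)/2


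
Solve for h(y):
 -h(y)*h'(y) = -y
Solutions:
 h(y) = -sqrt(C1 + y^2)
 h(y) = sqrt(C1 + y^2)


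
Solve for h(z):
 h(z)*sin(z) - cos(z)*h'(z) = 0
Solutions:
 h(z) = C1/cos(z)


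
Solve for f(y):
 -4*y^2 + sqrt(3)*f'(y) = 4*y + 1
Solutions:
 f(y) = C1 + 4*sqrt(3)*y^3/9 + 2*sqrt(3)*y^2/3 + sqrt(3)*y/3


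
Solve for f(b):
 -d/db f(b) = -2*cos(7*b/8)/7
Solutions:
 f(b) = C1 + 16*sin(7*b/8)/49


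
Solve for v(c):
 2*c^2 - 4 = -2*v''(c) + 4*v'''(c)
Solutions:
 v(c) = C1 + C2*c + C3*exp(c/2) - c^4/12 - 2*c^3/3 - 3*c^2


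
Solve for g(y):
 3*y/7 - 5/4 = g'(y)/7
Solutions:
 g(y) = C1 + 3*y^2/2 - 35*y/4


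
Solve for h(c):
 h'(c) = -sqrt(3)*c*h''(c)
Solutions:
 h(c) = C1 + C2*c^(1 - sqrt(3)/3)


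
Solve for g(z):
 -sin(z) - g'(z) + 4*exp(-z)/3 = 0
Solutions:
 g(z) = C1 + cos(z) - 4*exp(-z)/3


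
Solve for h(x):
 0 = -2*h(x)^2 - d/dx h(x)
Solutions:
 h(x) = 1/(C1 + 2*x)


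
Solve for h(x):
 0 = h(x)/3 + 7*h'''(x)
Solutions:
 h(x) = C3*exp(-21^(2/3)*x/21) + (C1*sin(3^(1/6)*7^(2/3)*x/14) + C2*cos(3^(1/6)*7^(2/3)*x/14))*exp(21^(2/3)*x/42)


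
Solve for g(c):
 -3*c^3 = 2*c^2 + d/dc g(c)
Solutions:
 g(c) = C1 - 3*c^4/4 - 2*c^3/3


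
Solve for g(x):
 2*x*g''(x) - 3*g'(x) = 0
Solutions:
 g(x) = C1 + C2*x^(5/2)


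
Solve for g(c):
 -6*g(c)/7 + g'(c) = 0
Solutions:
 g(c) = C1*exp(6*c/7)


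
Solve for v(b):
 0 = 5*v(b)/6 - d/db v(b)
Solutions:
 v(b) = C1*exp(5*b/6)


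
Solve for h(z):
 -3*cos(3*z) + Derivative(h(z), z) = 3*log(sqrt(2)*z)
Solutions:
 h(z) = C1 + 3*z*log(z) - 3*z + 3*z*log(2)/2 + sin(3*z)


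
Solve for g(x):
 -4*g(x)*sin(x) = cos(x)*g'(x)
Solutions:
 g(x) = C1*cos(x)^4


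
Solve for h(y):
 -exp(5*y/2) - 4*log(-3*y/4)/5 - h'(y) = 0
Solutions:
 h(y) = C1 - 4*y*log(-y)/5 + 4*y*(-log(3) + 1 + 2*log(2))/5 - 2*exp(5*y/2)/5


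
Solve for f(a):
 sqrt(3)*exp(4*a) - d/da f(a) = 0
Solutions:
 f(a) = C1 + sqrt(3)*exp(4*a)/4


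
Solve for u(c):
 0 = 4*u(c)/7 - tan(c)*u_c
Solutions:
 u(c) = C1*sin(c)^(4/7)


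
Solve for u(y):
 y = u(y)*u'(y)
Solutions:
 u(y) = -sqrt(C1 + y^2)
 u(y) = sqrt(C1 + y^2)


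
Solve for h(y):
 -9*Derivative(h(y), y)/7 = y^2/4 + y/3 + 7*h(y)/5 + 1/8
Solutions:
 h(y) = C1*exp(-49*y/45) - 5*y^2/28 + 185*y/2058 - 23105/134456


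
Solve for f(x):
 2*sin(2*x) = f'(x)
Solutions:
 f(x) = C1 - cos(2*x)


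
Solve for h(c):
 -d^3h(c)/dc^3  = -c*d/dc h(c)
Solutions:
 h(c) = C1 + Integral(C2*airyai(c) + C3*airybi(c), c)


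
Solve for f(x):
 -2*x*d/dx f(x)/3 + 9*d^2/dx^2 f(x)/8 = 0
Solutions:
 f(x) = C1 + C2*erfi(2*sqrt(6)*x/9)


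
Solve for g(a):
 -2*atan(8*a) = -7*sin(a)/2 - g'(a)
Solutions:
 g(a) = C1 + 2*a*atan(8*a) - log(64*a^2 + 1)/8 + 7*cos(a)/2


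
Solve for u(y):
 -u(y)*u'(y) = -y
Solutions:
 u(y) = -sqrt(C1 + y^2)
 u(y) = sqrt(C1 + y^2)


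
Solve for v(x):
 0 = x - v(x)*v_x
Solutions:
 v(x) = -sqrt(C1 + x^2)
 v(x) = sqrt(C1 + x^2)


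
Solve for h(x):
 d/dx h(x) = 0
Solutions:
 h(x) = C1


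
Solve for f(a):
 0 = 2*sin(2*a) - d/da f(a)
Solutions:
 f(a) = C1 - cos(2*a)


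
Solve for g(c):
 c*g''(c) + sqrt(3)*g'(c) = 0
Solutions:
 g(c) = C1 + C2*c^(1 - sqrt(3))


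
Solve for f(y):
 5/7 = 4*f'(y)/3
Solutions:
 f(y) = C1 + 15*y/28


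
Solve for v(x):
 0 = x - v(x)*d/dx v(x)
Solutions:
 v(x) = -sqrt(C1 + x^2)
 v(x) = sqrt(C1 + x^2)


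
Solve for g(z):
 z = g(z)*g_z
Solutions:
 g(z) = -sqrt(C1 + z^2)
 g(z) = sqrt(C1 + z^2)


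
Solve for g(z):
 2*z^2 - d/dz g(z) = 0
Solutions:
 g(z) = C1 + 2*z^3/3


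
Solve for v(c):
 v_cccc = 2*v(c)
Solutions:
 v(c) = C1*exp(-2^(1/4)*c) + C2*exp(2^(1/4)*c) + C3*sin(2^(1/4)*c) + C4*cos(2^(1/4)*c)


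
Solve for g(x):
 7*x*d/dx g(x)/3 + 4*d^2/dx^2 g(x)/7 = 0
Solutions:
 g(x) = C1 + C2*erf(7*sqrt(6)*x/12)


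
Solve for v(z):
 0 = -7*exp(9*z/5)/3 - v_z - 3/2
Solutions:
 v(z) = C1 - 3*z/2 - 35*exp(9*z/5)/27


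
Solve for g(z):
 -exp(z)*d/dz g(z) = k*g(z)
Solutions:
 g(z) = C1*exp(k*exp(-z))


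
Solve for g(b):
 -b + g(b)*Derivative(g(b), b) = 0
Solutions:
 g(b) = -sqrt(C1 + b^2)
 g(b) = sqrt(C1 + b^2)


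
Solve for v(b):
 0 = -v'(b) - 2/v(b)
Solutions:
 v(b) = -sqrt(C1 - 4*b)
 v(b) = sqrt(C1 - 4*b)


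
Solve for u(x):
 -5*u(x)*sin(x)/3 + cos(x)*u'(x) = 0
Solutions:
 u(x) = C1/cos(x)^(5/3)


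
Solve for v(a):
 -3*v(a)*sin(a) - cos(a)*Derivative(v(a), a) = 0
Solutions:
 v(a) = C1*cos(a)^3


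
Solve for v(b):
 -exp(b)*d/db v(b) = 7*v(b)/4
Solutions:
 v(b) = C1*exp(7*exp(-b)/4)


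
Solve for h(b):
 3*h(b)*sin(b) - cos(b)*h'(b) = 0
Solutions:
 h(b) = C1/cos(b)^3


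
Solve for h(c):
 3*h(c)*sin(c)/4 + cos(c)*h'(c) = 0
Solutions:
 h(c) = C1*cos(c)^(3/4)


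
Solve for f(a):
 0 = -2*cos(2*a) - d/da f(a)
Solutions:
 f(a) = C1 - sin(2*a)


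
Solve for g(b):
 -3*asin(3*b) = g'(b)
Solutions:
 g(b) = C1 - 3*b*asin(3*b) - sqrt(1 - 9*b^2)


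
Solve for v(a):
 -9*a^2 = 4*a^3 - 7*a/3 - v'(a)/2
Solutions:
 v(a) = C1 + 2*a^4 + 6*a^3 - 7*a^2/3


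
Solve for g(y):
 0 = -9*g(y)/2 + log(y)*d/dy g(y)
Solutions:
 g(y) = C1*exp(9*li(y)/2)


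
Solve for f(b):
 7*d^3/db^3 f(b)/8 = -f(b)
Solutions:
 f(b) = C3*exp(-2*7^(2/3)*b/7) + (C1*sin(sqrt(3)*7^(2/3)*b/7) + C2*cos(sqrt(3)*7^(2/3)*b/7))*exp(7^(2/3)*b/7)


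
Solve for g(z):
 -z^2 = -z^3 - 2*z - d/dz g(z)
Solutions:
 g(z) = C1 - z^4/4 + z^3/3 - z^2


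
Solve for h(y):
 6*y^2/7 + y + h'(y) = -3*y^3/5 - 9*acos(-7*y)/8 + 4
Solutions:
 h(y) = C1 - 3*y^4/20 - 2*y^3/7 - y^2/2 - 9*y*acos(-7*y)/8 + 4*y - 9*sqrt(1 - 49*y^2)/56


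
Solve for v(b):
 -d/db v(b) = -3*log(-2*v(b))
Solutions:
 -Integral(1/(log(-_y) + log(2)), (_y, v(b)))/3 = C1 - b


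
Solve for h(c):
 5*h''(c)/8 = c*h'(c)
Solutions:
 h(c) = C1 + C2*erfi(2*sqrt(5)*c/5)


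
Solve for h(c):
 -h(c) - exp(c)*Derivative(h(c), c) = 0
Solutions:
 h(c) = C1*exp(exp(-c))


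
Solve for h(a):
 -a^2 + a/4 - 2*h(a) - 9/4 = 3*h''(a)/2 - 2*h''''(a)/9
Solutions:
 h(a) = C1*exp(-sqrt(6)*a*sqrt(9 + sqrt(145))/4) + C2*exp(sqrt(6)*a*sqrt(9 + sqrt(145))/4) + C3*sin(sqrt(6)*a*sqrt(-9 + sqrt(145))/4) + C4*cos(sqrt(6)*a*sqrt(-9 + sqrt(145))/4) - a^2/2 + a/8 - 3/8


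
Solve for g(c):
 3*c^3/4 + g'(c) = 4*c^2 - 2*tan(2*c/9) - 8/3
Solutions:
 g(c) = C1 - 3*c^4/16 + 4*c^3/3 - 8*c/3 + 9*log(cos(2*c/9))


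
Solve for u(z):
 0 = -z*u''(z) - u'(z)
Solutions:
 u(z) = C1 + C2*log(z)


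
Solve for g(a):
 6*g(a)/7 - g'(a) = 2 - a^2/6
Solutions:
 g(a) = C1*exp(6*a/7) - 7*a^2/36 - 49*a/108 + 1169/648


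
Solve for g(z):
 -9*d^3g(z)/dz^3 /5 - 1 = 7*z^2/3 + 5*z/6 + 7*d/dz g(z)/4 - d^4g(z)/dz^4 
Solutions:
 g(z) = C1 + C2*exp(z*(-(5*sqrt(45745) + 1091)^(1/3) - 36/(5*sqrt(45745) + 1091)^(1/3) + 12)/20)*sin(sqrt(3)*z*(-(5*sqrt(45745) + 1091)^(1/3) + 36/(5*sqrt(45745) + 1091)^(1/3))/20) + C3*exp(z*(-(5*sqrt(45745) + 1091)^(1/3) - 36/(5*sqrt(45745) + 1091)^(1/3) + 12)/20)*cos(sqrt(3)*z*(-(5*sqrt(45745) + 1091)^(1/3) + 36/(5*sqrt(45745) + 1091)^(1/3))/20) + C4*exp(z*(36/(5*sqrt(45745) + 1091)^(1/3) + 6 + (5*sqrt(45745) + 1091)^(1/3))/10) - 4*z^3/9 - 5*z^2/21 + 76*z/35


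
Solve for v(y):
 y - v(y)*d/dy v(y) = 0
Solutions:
 v(y) = -sqrt(C1 + y^2)
 v(y) = sqrt(C1 + y^2)


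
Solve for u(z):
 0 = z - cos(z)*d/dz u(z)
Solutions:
 u(z) = C1 + Integral(z/cos(z), z)


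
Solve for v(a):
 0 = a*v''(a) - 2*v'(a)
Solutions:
 v(a) = C1 + C2*a^3


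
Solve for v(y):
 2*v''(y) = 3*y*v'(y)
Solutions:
 v(y) = C1 + C2*erfi(sqrt(3)*y/2)


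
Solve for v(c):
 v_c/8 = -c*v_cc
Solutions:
 v(c) = C1 + C2*c^(7/8)


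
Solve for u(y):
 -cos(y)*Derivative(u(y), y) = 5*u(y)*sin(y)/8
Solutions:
 u(y) = C1*cos(y)^(5/8)


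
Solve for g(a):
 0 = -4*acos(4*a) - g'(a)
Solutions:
 g(a) = C1 - 4*a*acos(4*a) + sqrt(1 - 16*a^2)


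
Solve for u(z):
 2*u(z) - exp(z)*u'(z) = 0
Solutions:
 u(z) = C1*exp(-2*exp(-z))


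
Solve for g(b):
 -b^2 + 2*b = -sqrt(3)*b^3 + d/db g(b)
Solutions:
 g(b) = C1 + sqrt(3)*b^4/4 - b^3/3 + b^2


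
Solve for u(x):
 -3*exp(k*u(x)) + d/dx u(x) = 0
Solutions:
 u(x) = Piecewise((log(-1/(C1*k + 3*k*x))/k, Ne(k, 0)), (nan, True))
 u(x) = Piecewise((C1 + 3*x, Eq(k, 0)), (nan, True))


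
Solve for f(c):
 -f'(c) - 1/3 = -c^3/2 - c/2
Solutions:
 f(c) = C1 + c^4/8 + c^2/4 - c/3


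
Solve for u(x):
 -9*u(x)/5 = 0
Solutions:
 u(x) = 0


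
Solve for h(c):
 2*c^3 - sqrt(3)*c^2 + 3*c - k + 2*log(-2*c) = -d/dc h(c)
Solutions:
 h(c) = C1 - c^4/2 + sqrt(3)*c^3/3 - 3*c^2/2 + c*(k - 2*log(2) + 2) - 2*c*log(-c)


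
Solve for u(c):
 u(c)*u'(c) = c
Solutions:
 u(c) = -sqrt(C1 + c^2)
 u(c) = sqrt(C1 + c^2)


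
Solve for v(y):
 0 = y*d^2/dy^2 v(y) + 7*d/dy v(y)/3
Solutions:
 v(y) = C1 + C2/y^(4/3)


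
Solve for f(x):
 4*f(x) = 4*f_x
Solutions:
 f(x) = C1*exp(x)


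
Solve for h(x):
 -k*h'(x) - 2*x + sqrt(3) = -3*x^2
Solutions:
 h(x) = C1 + x^3/k - x^2/k + sqrt(3)*x/k


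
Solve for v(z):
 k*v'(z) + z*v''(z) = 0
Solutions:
 v(z) = C1 + z^(1 - re(k))*(C2*sin(log(z)*Abs(im(k))) + C3*cos(log(z)*im(k)))


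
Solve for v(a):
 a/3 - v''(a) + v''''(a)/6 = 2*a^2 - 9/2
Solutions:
 v(a) = C1 + C2*a + C3*exp(-sqrt(6)*a) + C4*exp(sqrt(6)*a) - a^4/6 + a^3/18 + 23*a^2/12


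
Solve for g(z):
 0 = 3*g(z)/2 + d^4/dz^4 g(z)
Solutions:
 g(z) = (C1*sin(6^(1/4)*z/2) + C2*cos(6^(1/4)*z/2))*exp(-6^(1/4)*z/2) + (C3*sin(6^(1/4)*z/2) + C4*cos(6^(1/4)*z/2))*exp(6^(1/4)*z/2)


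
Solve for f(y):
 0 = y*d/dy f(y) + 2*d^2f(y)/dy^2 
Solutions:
 f(y) = C1 + C2*erf(y/2)


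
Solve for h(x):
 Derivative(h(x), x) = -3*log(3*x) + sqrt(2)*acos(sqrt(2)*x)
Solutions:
 h(x) = C1 - 3*x*log(x) - 3*x*log(3) + 3*x + sqrt(2)*(x*acos(sqrt(2)*x) - sqrt(2)*sqrt(1 - 2*x^2)/2)


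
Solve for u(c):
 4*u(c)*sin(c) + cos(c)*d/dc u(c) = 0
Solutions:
 u(c) = C1*cos(c)^4


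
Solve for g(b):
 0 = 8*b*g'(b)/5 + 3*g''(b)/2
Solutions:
 g(b) = C1 + C2*erf(2*sqrt(30)*b/15)


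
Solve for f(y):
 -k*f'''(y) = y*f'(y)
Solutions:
 f(y) = C1 + Integral(C2*airyai(y*(-1/k)^(1/3)) + C3*airybi(y*(-1/k)^(1/3)), y)


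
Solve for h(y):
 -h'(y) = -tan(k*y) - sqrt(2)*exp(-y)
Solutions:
 h(y) = C1 - Piecewise((sqrt(2)*exp(-y) - log(tan(k*y)^2 + 1)/(2*k), Ne(k, 0)), (sqrt(2)*exp(-y), True))


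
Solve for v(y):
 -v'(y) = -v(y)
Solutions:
 v(y) = C1*exp(y)


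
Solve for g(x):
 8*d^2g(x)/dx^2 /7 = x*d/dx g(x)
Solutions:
 g(x) = C1 + C2*erfi(sqrt(7)*x/4)


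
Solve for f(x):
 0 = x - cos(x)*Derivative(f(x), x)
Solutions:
 f(x) = C1 + Integral(x/cos(x), x)


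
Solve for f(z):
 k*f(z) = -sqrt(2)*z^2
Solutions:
 f(z) = -sqrt(2)*z^2/k


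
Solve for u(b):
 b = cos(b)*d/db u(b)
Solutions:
 u(b) = C1 + Integral(b/cos(b), b)


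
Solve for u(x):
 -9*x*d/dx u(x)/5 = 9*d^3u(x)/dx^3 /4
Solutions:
 u(x) = C1 + Integral(C2*airyai(-10^(2/3)*x/5) + C3*airybi(-10^(2/3)*x/5), x)


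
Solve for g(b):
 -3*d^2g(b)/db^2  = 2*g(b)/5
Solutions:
 g(b) = C1*sin(sqrt(30)*b/15) + C2*cos(sqrt(30)*b/15)


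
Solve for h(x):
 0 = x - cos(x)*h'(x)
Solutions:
 h(x) = C1 + Integral(x/cos(x), x)


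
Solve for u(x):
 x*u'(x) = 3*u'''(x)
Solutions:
 u(x) = C1 + Integral(C2*airyai(3^(2/3)*x/3) + C3*airybi(3^(2/3)*x/3), x)


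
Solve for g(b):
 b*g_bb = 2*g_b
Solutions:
 g(b) = C1 + C2*b^3


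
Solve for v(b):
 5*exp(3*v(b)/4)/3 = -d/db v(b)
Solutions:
 v(b) = 4*log(1/(C1 + 5*b))/3 + 8*log(2)/3
 v(b) = 4*log(2^(2/3)*(-1 - sqrt(3)*I)*(1/(C1 + 5*b))^(1/3)/2)
 v(b) = 4*log(2^(2/3)*(-1 + sqrt(3)*I)*(1/(C1 + 5*b))^(1/3)/2)


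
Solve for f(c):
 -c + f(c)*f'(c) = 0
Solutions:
 f(c) = -sqrt(C1 + c^2)
 f(c) = sqrt(C1 + c^2)


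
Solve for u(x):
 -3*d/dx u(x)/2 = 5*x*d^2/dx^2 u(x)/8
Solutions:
 u(x) = C1 + C2/x^(7/5)


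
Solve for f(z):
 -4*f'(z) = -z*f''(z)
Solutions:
 f(z) = C1 + C2*z^5


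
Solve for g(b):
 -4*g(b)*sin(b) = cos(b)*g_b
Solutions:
 g(b) = C1*cos(b)^4


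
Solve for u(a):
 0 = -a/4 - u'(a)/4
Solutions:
 u(a) = C1 - a^2/2


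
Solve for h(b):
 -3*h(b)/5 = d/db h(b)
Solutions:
 h(b) = C1*exp(-3*b/5)


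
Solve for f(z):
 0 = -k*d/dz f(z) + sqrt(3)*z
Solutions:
 f(z) = C1 + sqrt(3)*z^2/(2*k)


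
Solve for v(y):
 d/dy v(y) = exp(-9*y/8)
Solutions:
 v(y) = C1 - 8*exp(-9*y/8)/9


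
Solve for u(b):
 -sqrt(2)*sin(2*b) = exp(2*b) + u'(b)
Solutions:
 u(b) = C1 - exp(2*b)/2 + sqrt(2)*cos(2*b)/2


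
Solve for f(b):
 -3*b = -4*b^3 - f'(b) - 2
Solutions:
 f(b) = C1 - b^4 + 3*b^2/2 - 2*b


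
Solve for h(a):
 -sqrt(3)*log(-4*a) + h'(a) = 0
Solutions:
 h(a) = C1 + sqrt(3)*a*log(-a) + sqrt(3)*a*(-1 + 2*log(2))


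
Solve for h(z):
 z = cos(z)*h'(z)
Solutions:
 h(z) = C1 + Integral(z/cos(z), z)


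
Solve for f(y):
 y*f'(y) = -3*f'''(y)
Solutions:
 f(y) = C1 + Integral(C2*airyai(-3^(2/3)*y/3) + C3*airybi(-3^(2/3)*y/3), y)


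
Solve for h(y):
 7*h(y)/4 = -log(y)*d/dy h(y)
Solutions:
 h(y) = C1*exp(-7*li(y)/4)


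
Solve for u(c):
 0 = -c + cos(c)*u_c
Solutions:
 u(c) = C1 + Integral(c/cos(c), c)


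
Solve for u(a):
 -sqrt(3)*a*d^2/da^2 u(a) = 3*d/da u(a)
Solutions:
 u(a) = C1 + C2*a^(1 - sqrt(3))


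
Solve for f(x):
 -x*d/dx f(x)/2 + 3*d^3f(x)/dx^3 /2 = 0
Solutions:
 f(x) = C1 + Integral(C2*airyai(3^(2/3)*x/3) + C3*airybi(3^(2/3)*x/3), x)


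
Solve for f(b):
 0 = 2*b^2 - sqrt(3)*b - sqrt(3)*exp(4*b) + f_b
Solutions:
 f(b) = C1 - 2*b^3/3 + sqrt(3)*b^2/2 + sqrt(3)*exp(4*b)/4


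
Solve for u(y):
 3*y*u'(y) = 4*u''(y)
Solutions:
 u(y) = C1 + C2*erfi(sqrt(6)*y/4)


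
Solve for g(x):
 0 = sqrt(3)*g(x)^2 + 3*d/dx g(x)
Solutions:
 g(x) = 3/(C1 + sqrt(3)*x)


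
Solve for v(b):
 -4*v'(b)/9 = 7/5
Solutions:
 v(b) = C1 - 63*b/20


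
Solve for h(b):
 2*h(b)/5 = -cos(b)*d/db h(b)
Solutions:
 h(b) = C1*(sin(b) - 1)^(1/5)/(sin(b) + 1)^(1/5)


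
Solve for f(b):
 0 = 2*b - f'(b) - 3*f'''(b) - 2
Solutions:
 f(b) = C1 + C2*sin(sqrt(3)*b/3) + C3*cos(sqrt(3)*b/3) + b^2 - 2*b


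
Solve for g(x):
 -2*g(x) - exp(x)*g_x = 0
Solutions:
 g(x) = C1*exp(2*exp(-x))


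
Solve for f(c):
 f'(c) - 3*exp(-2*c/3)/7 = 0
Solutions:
 f(c) = C1 - 9*exp(-2*c/3)/14


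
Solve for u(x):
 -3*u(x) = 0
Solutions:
 u(x) = 0


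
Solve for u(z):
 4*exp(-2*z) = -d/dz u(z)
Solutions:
 u(z) = C1 + 2*exp(-2*z)


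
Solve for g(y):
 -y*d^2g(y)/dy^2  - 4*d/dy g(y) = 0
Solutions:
 g(y) = C1 + C2/y^3


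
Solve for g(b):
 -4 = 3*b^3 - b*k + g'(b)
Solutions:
 g(b) = C1 - 3*b^4/4 + b^2*k/2 - 4*b


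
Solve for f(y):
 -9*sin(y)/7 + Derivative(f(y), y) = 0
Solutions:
 f(y) = C1 - 9*cos(y)/7


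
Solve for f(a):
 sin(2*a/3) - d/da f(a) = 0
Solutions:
 f(a) = C1 - 3*cos(2*a/3)/2


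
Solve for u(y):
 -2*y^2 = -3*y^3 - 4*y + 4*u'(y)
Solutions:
 u(y) = C1 + 3*y^4/16 - y^3/6 + y^2/2


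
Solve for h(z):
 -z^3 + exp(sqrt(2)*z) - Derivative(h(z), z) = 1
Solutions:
 h(z) = C1 - z^4/4 - z + sqrt(2)*exp(sqrt(2)*z)/2


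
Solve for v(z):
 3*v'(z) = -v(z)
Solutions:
 v(z) = C1*exp(-z/3)


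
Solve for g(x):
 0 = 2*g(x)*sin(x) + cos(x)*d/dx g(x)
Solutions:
 g(x) = C1*cos(x)^2


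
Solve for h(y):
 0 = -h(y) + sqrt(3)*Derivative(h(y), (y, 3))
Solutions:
 h(y) = C3*exp(3^(5/6)*y/3) + (C1*sin(3^(1/3)*y/2) + C2*cos(3^(1/3)*y/2))*exp(-3^(5/6)*y/6)


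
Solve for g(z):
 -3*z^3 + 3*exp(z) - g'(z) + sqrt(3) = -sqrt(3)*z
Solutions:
 g(z) = C1 - 3*z^4/4 + sqrt(3)*z^2/2 + sqrt(3)*z + 3*exp(z)


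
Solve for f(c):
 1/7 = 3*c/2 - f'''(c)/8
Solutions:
 f(c) = C1 + C2*c + C3*c^2 + c^4/2 - 4*c^3/21


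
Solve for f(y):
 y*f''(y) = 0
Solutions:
 f(y) = C1 + C2*y


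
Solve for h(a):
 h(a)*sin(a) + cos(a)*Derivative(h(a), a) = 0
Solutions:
 h(a) = C1*cos(a)


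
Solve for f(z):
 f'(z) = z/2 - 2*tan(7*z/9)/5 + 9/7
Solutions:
 f(z) = C1 + z^2/4 + 9*z/7 + 18*log(cos(7*z/9))/35


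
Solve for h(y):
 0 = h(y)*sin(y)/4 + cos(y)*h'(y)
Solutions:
 h(y) = C1*cos(y)^(1/4)


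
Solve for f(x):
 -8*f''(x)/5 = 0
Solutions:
 f(x) = C1 + C2*x


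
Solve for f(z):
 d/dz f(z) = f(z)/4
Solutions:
 f(z) = C1*exp(z/4)


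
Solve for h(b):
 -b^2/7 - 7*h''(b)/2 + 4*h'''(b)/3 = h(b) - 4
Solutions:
 h(b) = C1*exp(b*(-(8*sqrt(2634) + 535)^(1/3) - 49/(8*sqrt(2634) + 535)^(1/3) + 14)/16)*sin(sqrt(3)*b*(-(8*sqrt(2634) + 535)^(1/3) + 49/(8*sqrt(2634) + 535)^(1/3))/16) + C2*exp(b*(-(8*sqrt(2634) + 535)^(1/3) - 49/(8*sqrt(2634) + 535)^(1/3) + 14)/16)*cos(sqrt(3)*b*(-(8*sqrt(2634) + 535)^(1/3) + 49/(8*sqrt(2634) + 535)^(1/3))/16) + C3*exp(b*(49/(8*sqrt(2634) + 535)^(1/3) + 7 + (8*sqrt(2634) + 535)^(1/3))/8) - b^2/7 + 5


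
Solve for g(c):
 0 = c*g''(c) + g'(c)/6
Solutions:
 g(c) = C1 + C2*c^(5/6)


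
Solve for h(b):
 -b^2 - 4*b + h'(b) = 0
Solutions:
 h(b) = C1 + b^3/3 + 2*b^2


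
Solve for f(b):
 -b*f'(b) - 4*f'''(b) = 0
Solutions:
 f(b) = C1 + Integral(C2*airyai(-2^(1/3)*b/2) + C3*airybi(-2^(1/3)*b/2), b)


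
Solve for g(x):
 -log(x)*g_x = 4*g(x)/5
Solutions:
 g(x) = C1*exp(-4*li(x)/5)


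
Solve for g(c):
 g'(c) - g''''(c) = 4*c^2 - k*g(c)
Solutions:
 g(c) = C1*exp(c*Piecewise((-sqrt(-(-1)^(1/3))/2 - sqrt(-2/sqrt(-(-1)^(1/3)) + (-1)^(1/3))/2, Eq(k, 0)), (-sqrt(-2*k/(3*(sqrt(k^3/27 + 1/256) + 1/16)^(1/3)) + 2*(sqrt(k^3/27 + 1/256) + 1/16)^(1/3))/2 - sqrt(2*k/(3*(sqrt(k^3/27 + 1/256) + 1/16)^(1/3)) - 2*(sqrt(k^3/27 + 1/256) + 1/16)^(1/3) - 2/sqrt(-2*k/(3*(sqrt(k^3/27 + 1/256) + 1/16)^(1/3)) + 2*(sqrt(k^3/27 + 1/256) + 1/16)^(1/3)))/2, True))) + C2*exp(c*Piecewise((sqrt(-(-1)^(1/3))/2 + sqrt((-1)^(1/3) + 2/sqrt(-(-1)^(1/3)))/2, Eq(k, 0)), (sqrt(-2*k/(3*(sqrt(k^3/27 + 1/256) + 1/16)^(1/3)) + 2*(sqrt(k^3/27 + 1/256) + 1/16)^(1/3))/2 + sqrt(2*k/(3*(sqrt(k^3/27 + 1/256) + 1/16)^(1/3)) - 2*(sqrt(k^3/27 + 1/256) + 1/16)^(1/3) + 2/sqrt(-2*k/(3*(sqrt(k^3/27 + 1/256) + 1/16)^(1/3)) + 2*(sqrt(k^3/27 + 1/256) + 1/16)^(1/3)))/2, True))) + C3*exp(c*Piecewise((-sqrt((-1)^(1/3) + 2/sqrt(-(-1)^(1/3)))/2 + sqrt(-(-1)^(1/3))/2, Eq(k, 0)), (sqrt(-2*k/(3*(sqrt(k^3/27 + 1/256) + 1/16)^(1/3)) + 2*(sqrt(k^3/27 + 1/256) + 1/16)^(1/3))/2 - sqrt(2*k/(3*(sqrt(k^3/27 + 1/256) + 1/16)^(1/3)) - 2*(sqrt(k^3/27 + 1/256) + 1/16)^(1/3) + 2/sqrt(-2*k/(3*(sqrt(k^3/27 + 1/256) + 1/16)^(1/3)) + 2*(sqrt(k^3/27 + 1/256) + 1/16)^(1/3)))/2, True))) + C4*exp(c*Piecewise((sqrt(-2/sqrt(-(-1)^(1/3)) + (-1)^(1/3))/2 - sqrt(-(-1)^(1/3))/2, Eq(k, 0)), (-sqrt(-2*k/(3*(sqrt(k^3/27 + 1/256) + 1/16)^(1/3)) + 2*(sqrt(k^3/27 + 1/256) + 1/16)^(1/3))/2 + sqrt(2*k/(3*(sqrt(k^3/27 + 1/256) + 1/16)^(1/3)) - 2*(sqrt(k^3/27 + 1/256) + 1/16)^(1/3) - 2/sqrt(-2*k/(3*(sqrt(k^3/27 + 1/256) + 1/16)^(1/3)) + 2*(sqrt(k^3/27 + 1/256) + 1/16)^(1/3)))/2, True))) + 4*c^2/k - 8*c/k^2 + 8/k^3


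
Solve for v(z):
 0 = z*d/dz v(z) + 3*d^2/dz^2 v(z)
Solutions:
 v(z) = C1 + C2*erf(sqrt(6)*z/6)


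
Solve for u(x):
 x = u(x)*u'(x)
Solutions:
 u(x) = -sqrt(C1 + x^2)
 u(x) = sqrt(C1 + x^2)


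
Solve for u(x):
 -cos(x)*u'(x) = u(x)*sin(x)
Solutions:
 u(x) = C1*cos(x)


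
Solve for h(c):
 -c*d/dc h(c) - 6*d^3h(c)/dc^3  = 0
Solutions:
 h(c) = C1 + Integral(C2*airyai(-6^(2/3)*c/6) + C3*airybi(-6^(2/3)*c/6), c)


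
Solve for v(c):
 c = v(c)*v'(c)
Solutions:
 v(c) = -sqrt(C1 + c^2)
 v(c) = sqrt(C1 + c^2)


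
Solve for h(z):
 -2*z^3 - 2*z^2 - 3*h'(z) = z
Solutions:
 h(z) = C1 - z^4/6 - 2*z^3/9 - z^2/6


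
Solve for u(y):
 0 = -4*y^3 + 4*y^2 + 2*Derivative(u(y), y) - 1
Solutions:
 u(y) = C1 + y^4/2 - 2*y^3/3 + y/2


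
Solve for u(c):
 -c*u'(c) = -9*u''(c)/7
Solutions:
 u(c) = C1 + C2*erfi(sqrt(14)*c/6)


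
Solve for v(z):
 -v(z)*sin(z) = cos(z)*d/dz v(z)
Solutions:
 v(z) = C1*cos(z)


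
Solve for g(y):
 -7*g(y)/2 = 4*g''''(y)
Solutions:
 g(y) = (C1*sin(2^(3/4)*7^(1/4)*y/4) + C2*cos(2^(3/4)*7^(1/4)*y/4))*exp(-2^(3/4)*7^(1/4)*y/4) + (C3*sin(2^(3/4)*7^(1/4)*y/4) + C4*cos(2^(3/4)*7^(1/4)*y/4))*exp(2^(3/4)*7^(1/4)*y/4)


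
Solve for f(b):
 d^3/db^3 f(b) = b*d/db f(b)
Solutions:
 f(b) = C1 + Integral(C2*airyai(b) + C3*airybi(b), b)


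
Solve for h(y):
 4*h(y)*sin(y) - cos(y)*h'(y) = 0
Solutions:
 h(y) = C1/cos(y)^4


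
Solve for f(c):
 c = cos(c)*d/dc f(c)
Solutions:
 f(c) = C1 + Integral(c/cos(c), c)


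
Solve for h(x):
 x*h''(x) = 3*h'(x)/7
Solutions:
 h(x) = C1 + C2*x^(10/7)


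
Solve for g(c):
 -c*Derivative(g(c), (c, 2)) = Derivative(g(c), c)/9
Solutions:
 g(c) = C1 + C2*c^(8/9)


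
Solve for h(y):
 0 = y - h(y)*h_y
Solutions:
 h(y) = -sqrt(C1 + y^2)
 h(y) = sqrt(C1 + y^2)


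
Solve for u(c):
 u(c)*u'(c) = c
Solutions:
 u(c) = -sqrt(C1 + c^2)
 u(c) = sqrt(C1 + c^2)


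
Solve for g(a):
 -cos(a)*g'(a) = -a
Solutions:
 g(a) = C1 + Integral(a/cos(a), a)


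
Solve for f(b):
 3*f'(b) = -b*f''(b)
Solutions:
 f(b) = C1 + C2/b^2


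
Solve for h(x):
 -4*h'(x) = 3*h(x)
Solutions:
 h(x) = C1*exp(-3*x/4)


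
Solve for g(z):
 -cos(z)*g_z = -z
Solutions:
 g(z) = C1 + Integral(z/cos(z), z)


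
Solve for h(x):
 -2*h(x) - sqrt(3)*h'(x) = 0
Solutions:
 h(x) = C1*exp(-2*sqrt(3)*x/3)


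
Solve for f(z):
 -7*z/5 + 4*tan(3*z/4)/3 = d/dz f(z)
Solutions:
 f(z) = C1 - 7*z^2/10 - 16*log(cos(3*z/4))/9


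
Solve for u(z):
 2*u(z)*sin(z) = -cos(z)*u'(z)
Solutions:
 u(z) = C1*cos(z)^2


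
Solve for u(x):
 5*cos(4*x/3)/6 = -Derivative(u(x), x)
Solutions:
 u(x) = C1 - 5*sin(4*x/3)/8


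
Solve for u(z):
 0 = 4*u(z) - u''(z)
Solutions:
 u(z) = C1*exp(-2*z) + C2*exp(2*z)


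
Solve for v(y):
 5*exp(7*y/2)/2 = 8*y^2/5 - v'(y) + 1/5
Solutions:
 v(y) = C1 + 8*y^3/15 + y/5 - 5*exp(7*y/2)/7


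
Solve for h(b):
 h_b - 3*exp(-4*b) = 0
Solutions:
 h(b) = C1 - 3*exp(-4*b)/4


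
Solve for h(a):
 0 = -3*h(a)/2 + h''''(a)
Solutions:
 h(a) = C1*exp(-2^(3/4)*3^(1/4)*a/2) + C2*exp(2^(3/4)*3^(1/4)*a/2) + C3*sin(2^(3/4)*3^(1/4)*a/2) + C4*cos(2^(3/4)*3^(1/4)*a/2)


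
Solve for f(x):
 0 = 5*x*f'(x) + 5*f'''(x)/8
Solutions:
 f(x) = C1 + Integral(C2*airyai(-2*x) + C3*airybi(-2*x), x)


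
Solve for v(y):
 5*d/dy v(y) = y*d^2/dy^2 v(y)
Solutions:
 v(y) = C1 + C2*y^6


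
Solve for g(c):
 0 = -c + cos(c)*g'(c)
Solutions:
 g(c) = C1 + Integral(c/cos(c), c)


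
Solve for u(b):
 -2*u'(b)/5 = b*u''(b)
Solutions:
 u(b) = C1 + C2*b^(3/5)


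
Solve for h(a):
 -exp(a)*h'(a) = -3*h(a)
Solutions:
 h(a) = C1*exp(-3*exp(-a))


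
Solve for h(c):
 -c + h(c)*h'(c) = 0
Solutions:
 h(c) = -sqrt(C1 + c^2)
 h(c) = sqrt(C1 + c^2)


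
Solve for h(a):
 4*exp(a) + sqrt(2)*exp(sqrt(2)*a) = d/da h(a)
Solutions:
 h(a) = C1 + 4*exp(a) + exp(sqrt(2)*a)


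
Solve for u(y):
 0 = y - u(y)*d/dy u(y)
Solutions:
 u(y) = -sqrt(C1 + y^2)
 u(y) = sqrt(C1 + y^2)


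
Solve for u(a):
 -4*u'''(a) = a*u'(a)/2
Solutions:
 u(a) = C1 + Integral(C2*airyai(-a/2) + C3*airybi(-a/2), a)


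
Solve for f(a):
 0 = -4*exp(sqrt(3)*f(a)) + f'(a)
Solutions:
 f(a) = sqrt(3)*(2*log(-1/(C1 + 4*a)) - log(3))/6


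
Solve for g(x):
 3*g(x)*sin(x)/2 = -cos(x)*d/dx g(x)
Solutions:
 g(x) = C1*cos(x)^(3/2)


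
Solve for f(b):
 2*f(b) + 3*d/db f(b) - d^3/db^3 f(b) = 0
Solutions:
 f(b) = C3*exp(2*b) + (C1 + C2*b)*exp(-b)


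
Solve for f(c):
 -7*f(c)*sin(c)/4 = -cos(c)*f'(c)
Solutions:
 f(c) = C1/cos(c)^(7/4)


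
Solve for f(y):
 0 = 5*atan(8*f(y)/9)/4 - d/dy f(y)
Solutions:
 Integral(1/atan(8*_y/9), (_y, f(y))) = C1 + 5*y/4


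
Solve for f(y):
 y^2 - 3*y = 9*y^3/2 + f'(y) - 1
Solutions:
 f(y) = C1 - 9*y^4/8 + y^3/3 - 3*y^2/2 + y


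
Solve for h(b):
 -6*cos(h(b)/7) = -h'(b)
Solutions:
 -6*b - 7*log(sin(h(b)/7) - 1)/2 + 7*log(sin(h(b)/7) + 1)/2 = C1


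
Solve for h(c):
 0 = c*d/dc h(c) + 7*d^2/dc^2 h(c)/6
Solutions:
 h(c) = C1 + C2*erf(sqrt(21)*c/7)


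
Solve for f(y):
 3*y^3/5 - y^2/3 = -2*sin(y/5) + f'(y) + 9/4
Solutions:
 f(y) = C1 + 3*y^4/20 - y^3/9 - 9*y/4 - 10*cos(y/5)


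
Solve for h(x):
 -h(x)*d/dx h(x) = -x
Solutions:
 h(x) = -sqrt(C1 + x^2)
 h(x) = sqrt(C1 + x^2)


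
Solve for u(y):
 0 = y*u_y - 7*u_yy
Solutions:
 u(y) = C1 + C2*erfi(sqrt(14)*y/14)


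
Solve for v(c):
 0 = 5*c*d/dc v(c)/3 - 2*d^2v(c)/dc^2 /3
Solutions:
 v(c) = C1 + C2*erfi(sqrt(5)*c/2)


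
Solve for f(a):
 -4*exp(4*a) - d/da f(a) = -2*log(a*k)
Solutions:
 f(a) = C1 + 2*a*log(a*k) - 2*a - exp(4*a)


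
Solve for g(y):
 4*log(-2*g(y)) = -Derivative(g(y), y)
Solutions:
 Integral(1/(log(-_y) + log(2)), (_y, g(y)))/4 = C1 - y


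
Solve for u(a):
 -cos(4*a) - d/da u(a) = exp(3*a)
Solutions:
 u(a) = C1 - exp(3*a)/3 - sin(4*a)/4


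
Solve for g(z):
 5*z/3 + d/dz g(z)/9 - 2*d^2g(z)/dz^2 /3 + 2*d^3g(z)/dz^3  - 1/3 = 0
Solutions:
 g(z) = C1 - 15*z^2/2 - 87*z + (C2*sin(z/6) + C3*cos(z/6))*exp(z/6)


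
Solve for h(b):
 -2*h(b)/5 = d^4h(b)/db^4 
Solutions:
 h(b) = (C1*sin(10^(3/4)*b/10) + C2*cos(10^(3/4)*b/10))*exp(-10^(3/4)*b/10) + (C3*sin(10^(3/4)*b/10) + C4*cos(10^(3/4)*b/10))*exp(10^(3/4)*b/10)


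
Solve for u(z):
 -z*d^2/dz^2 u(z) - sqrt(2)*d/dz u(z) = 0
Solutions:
 u(z) = C1 + C2*z^(1 - sqrt(2))


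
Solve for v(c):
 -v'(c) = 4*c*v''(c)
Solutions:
 v(c) = C1 + C2*c^(3/4)


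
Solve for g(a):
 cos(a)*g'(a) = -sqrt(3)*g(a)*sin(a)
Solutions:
 g(a) = C1*cos(a)^(sqrt(3))


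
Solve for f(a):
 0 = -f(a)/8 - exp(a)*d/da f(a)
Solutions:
 f(a) = C1*exp(exp(-a)/8)


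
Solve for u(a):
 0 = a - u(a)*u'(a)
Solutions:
 u(a) = -sqrt(C1 + a^2)
 u(a) = sqrt(C1 + a^2)


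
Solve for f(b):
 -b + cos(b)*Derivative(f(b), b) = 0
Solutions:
 f(b) = C1 + Integral(b/cos(b), b)


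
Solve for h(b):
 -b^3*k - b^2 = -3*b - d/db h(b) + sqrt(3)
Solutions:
 h(b) = C1 + b^4*k/4 + b^3/3 - 3*b^2/2 + sqrt(3)*b


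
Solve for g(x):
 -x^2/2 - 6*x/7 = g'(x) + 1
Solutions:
 g(x) = C1 - x^3/6 - 3*x^2/7 - x


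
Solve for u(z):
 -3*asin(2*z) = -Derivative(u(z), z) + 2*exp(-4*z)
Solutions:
 u(z) = C1 + 3*z*asin(2*z) + 3*sqrt(1 - 4*z^2)/2 - exp(-4*z)/2


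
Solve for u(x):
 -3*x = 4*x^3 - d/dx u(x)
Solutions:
 u(x) = C1 + x^4 + 3*x^2/2


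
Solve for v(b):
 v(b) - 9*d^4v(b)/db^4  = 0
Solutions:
 v(b) = C1*exp(-sqrt(3)*b/3) + C2*exp(sqrt(3)*b/3) + C3*sin(sqrt(3)*b/3) + C4*cos(sqrt(3)*b/3)


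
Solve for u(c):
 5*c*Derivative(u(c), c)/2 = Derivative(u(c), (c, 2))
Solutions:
 u(c) = C1 + C2*erfi(sqrt(5)*c/2)


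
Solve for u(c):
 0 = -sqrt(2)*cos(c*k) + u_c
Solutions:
 u(c) = C1 + sqrt(2)*sin(c*k)/k


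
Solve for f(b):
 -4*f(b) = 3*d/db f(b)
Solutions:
 f(b) = C1*exp(-4*b/3)


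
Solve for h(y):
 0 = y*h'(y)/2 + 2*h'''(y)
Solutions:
 h(y) = C1 + Integral(C2*airyai(-2^(1/3)*y/2) + C3*airybi(-2^(1/3)*y/2), y)


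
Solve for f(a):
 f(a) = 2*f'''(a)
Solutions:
 f(a) = C3*exp(2^(2/3)*a/2) + (C1*sin(2^(2/3)*sqrt(3)*a/4) + C2*cos(2^(2/3)*sqrt(3)*a/4))*exp(-2^(2/3)*a/4)


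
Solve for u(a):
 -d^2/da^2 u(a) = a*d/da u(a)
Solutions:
 u(a) = C1 + C2*erf(sqrt(2)*a/2)


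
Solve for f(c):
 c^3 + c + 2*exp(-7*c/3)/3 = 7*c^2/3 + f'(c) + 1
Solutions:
 f(c) = C1 + c^4/4 - 7*c^3/9 + c^2/2 - c - 2*exp(-7*c/3)/7


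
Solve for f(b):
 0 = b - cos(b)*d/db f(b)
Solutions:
 f(b) = C1 + Integral(b/cos(b), b)


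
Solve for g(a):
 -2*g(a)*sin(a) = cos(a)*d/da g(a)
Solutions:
 g(a) = C1*cos(a)^2


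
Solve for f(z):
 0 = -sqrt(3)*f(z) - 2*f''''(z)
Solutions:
 f(z) = (C1*sin(2^(1/4)*3^(1/8)*z/2) + C2*cos(2^(1/4)*3^(1/8)*z/2))*exp(-2^(1/4)*3^(1/8)*z/2) + (C3*sin(2^(1/4)*3^(1/8)*z/2) + C4*cos(2^(1/4)*3^(1/8)*z/2))*exp(2^(1/4)*3^(1/8)*z/2)


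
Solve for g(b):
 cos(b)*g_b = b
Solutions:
 g(b) = C1 + Integral(b/cos(b), b)


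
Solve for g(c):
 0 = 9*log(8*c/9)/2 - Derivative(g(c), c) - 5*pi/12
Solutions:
 g(c) = C1 + 9*c*log(c)/2 - 9*c*log(3) - 9*c/2 - 5*pi*c/12 + 27*c*log(2)/2


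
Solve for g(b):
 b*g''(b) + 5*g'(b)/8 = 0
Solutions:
 g(b) = C1 + C2*b^(3/8)


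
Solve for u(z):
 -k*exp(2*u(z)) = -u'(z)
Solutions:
 u(z) = log(-sqrt(-1/(C1 + k*z))) - log(2)/2
 u(z) = log(-1/(C1 + k*z))/2 - log(2)/2


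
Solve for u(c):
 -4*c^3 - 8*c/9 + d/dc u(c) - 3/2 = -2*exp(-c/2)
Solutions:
 u(c) = C1 + c^4 + 4*c^2/9 + 3*c/2 + 4*exp(-c/2)


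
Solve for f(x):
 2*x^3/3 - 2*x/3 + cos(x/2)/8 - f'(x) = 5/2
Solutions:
 f(x) = C1 + x^4/6 - x^2/3 - 5*x/2 + sin(x/2)/4


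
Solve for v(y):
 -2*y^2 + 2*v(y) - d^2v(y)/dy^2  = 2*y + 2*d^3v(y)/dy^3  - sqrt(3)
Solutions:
 v(y) = C1*exp(-y*((6*sqrt(318) + 107)^(-1/3) + 2 + (6*sqrt(318) + 107)^(1/3))/12)*sin(sqrt(3)*y*(-(6*sqrt(318) + 107)^(1/3) + (6*sqrt(318) + 107)^(-1/3))/12) + C2*exp(-y*((6*sqrt(318) + 107)^(-1/3) + 2 + (6*sqrt(318) + 107)^(1/3))/12)*cos(sqrt(3)*y*(-(6*sqrt(318) + 107)^(1/3) + (6*sqrt(318) + 107)^(-1/3))/12) + C3*exp(y*(-1 + (6*sqrt(318) + 107)^(-1/3) + (6*sqrt(318) + 107)^(1/3))/6) + y^2 + y - sqrt(3)/2 + 1


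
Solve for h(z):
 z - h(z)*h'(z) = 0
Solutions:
 h(z) = -sqrt(C1 + z^2)
 h(z) = sqrt(C1 + z^2)


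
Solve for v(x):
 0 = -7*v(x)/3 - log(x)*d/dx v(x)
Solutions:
 v(x) = C1*exp(-7*li(x)/3)


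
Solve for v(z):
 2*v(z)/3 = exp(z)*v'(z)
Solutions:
 v(z) = C1*exp(-2*exp(-z)/3)


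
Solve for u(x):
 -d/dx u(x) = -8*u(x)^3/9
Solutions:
 u(x) = -3*sqrt(2)*sqrt(-1/(C1 + 8*x))/2
 u(x) = 3*sqrt(2)*sqrt(-1/(C1 + 8*x))/2


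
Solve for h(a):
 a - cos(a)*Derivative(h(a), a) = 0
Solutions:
 h(a) = C1 + Integral(a/cos(a), a)


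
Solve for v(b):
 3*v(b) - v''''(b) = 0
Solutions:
 v(b) = C1*exp(-3^(1/4)*b) + C2*exp(3^(1/4)*b) + C3*sin(3^(1/4)*b) + C4*cos(3^(1/4)*b)


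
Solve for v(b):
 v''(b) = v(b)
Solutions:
 v(b) = C1*exp(-b) + C2*exp(b)


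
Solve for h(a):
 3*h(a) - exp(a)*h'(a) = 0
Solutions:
 h(a) = C1*exp(-3*exp(-a))


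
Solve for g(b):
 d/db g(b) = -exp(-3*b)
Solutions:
 g(b) = C1 + exp(-3*b)/3


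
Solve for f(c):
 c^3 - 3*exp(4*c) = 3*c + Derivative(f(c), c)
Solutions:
 f(c) = C1 + c^4/4 - 3*c^2/2 - 3*exp(4*c)/4


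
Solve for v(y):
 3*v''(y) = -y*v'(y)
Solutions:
 v(y) = C1 + C2*erf(sqrt(6)*y/6)


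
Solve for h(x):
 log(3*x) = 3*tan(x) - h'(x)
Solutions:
 h(x) = C1 - x*log(x) - x*log(3) + x - 3*log(cos(x))


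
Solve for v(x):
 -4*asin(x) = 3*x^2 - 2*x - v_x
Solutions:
 v(x) = C1 + x^3 - x^2 + 4*x*asin(x) + 4*sqrt(1 - x^2)


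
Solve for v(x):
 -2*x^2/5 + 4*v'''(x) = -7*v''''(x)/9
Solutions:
 v(x) = C1 + C2*x + C3*x^2 + C4*exp(-36*x/7) + x^5/600 - 7*x^4/4320 + 49*x^3/38880


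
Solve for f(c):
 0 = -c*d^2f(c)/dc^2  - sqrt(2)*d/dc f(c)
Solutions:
 f(c) = C1 + C2*c^(1 - sqrt(2))


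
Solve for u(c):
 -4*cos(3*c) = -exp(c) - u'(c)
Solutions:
 u(c) = C1 - exp(c) + 4*sin(3*c)/3


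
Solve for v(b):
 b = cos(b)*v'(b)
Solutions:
 v(b) = C1 + Integral(b/cos(b), b)


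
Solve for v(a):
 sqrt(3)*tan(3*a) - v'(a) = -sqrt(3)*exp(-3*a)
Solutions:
 v(a) = C1 + sqrt(3)*log(tan(3*a)^2 + 1)/6 - sqrt(3)*exp(-3*a)/3


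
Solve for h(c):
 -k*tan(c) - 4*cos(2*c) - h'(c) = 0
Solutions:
 h(c) = C1 + k*log(cos(c)) - 2*sin(2*c)


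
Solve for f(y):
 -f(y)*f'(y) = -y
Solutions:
 f(y) = -sqrt(C1 + y^2)
 f(y) = sqrt(C1 + y^2)


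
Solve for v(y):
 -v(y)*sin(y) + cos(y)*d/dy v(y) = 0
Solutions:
 v(y) = C1/cos(y)


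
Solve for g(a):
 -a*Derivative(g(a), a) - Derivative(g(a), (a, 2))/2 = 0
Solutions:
 g(a) = C1 + C2*erf(a)


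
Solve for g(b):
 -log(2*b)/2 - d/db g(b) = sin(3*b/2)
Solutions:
 g(b) = C1 - b*log(b)/2 - b*log(2)/2 + b/2 + 2*cos(3*b/2)/3


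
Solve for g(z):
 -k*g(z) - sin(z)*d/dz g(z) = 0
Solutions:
 g(z) = C1*exp(k*(-log(cos(z) - 1) + log(cos(z) + 1))/2)


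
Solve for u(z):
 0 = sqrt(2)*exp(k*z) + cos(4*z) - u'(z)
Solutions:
 u(z) = C1 + sin(4*z)/4 + sqrt(2)*exp(k*z)/k


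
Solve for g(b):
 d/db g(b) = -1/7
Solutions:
 g(b) = C1 - b/7


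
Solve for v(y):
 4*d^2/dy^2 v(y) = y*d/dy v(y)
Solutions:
 v(y) = C1 + C2*erfi(sqrt(2)*y/4)


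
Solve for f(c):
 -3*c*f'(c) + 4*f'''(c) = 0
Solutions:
 f(c) = C1 + Integral(C2*airyai(6^(1/3)*c/2) + C3*airybi(6^(1/3)*c/2), c)


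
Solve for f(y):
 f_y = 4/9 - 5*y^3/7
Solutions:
 f(y) = C1 - 5*y^4/28 + 4*y/9


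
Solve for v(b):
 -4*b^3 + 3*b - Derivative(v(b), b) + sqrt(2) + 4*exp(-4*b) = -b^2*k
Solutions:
 v(b) = C1 - b^4 + b^3*k/3 + 3*b^2/2 + sqrt(2)*b - exp(-4*b)


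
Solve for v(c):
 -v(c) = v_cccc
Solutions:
 v(c) = (C1*sin(sqrt(2)*c/2) + C2*cos(sqrt(2)*c/2))*exp(-sqrt(2)*c/2) + (C3*sin(sqrt(2)*c/2) + C4*cos(sqrt(2)*c/2))*exp(sqrt(2)*c/2)


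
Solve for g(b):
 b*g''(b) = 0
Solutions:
 g(b) = C1 + C2*b


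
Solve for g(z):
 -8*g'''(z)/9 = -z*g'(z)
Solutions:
 g(z) = C1 + Integral(C2*airyai(3^(2/3)*z/2) + C3*airybi(3^(2/3)*z/2), z)


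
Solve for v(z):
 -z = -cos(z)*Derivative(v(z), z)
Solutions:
 v(z) = C1 + Integral(z/cos(z), z)


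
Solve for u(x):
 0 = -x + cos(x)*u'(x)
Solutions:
 u(x) = C1 + Integral(x/cos(x), x)


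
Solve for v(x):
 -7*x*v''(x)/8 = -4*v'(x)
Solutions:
 v(x) = C1 + C2*x^(39/7)


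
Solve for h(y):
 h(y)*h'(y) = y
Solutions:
 h(y) = -sqrt(C1 + y^2)
 h(y) = sqrt(C1 + y^2)


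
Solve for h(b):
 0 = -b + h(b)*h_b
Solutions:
 h(b) = -sqrt(C1 + b^2)
 h(b) = sqrt(C1 + b^2)


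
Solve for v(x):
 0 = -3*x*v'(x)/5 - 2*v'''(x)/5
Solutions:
 v(x) = C1 + Integral(C2*airyai(-2^(2/3)*3^(1/3)*x/2) + C3*airybi(-2^(2/3)*3^(1/3)*x/2), x)


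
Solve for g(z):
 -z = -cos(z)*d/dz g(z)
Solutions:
 g(z) = C1 + Integral(z/cos(z), z)


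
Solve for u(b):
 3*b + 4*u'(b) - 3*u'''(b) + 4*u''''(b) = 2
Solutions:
 u(b) = C1 + C2*exp(b*((8*sqrt(15) + 31)^(-1/3) + 2 + (8*sqrt(15) + 31)^(1/3))/8)*sin(sqrt(3)*b*(-(8*sqrt(15) + 31)^(1/3) + (8*sqrt(15) + 31)^(-1/3))/8) + C3*exp(b*((8*sqrt(15) + 31)^(-1/3) + 2 + (8*sqrt(15) + 31)^(1/3))/8)*cos(sqrt(3)*b*(-(8*sqrt(15) + 31)^(1/3) + (8*sqrt(15) + 31)^(-1/3))/8) + C4*exp(b*(-(8*sqrt(15) + 31)^(1/3) - 1/(8*sqrt(15) + 31)^(1/3) + 1)/4) - 3*b^2/8 + b/2


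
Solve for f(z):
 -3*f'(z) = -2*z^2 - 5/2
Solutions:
 f(z) = C1 + 2*z^3/9 + 5*z/6


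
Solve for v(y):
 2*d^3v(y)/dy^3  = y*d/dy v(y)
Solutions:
 v(y) = C1 + Integral(C2*airyai(2^(2/3)*y/2) + C3*airybi(2^(2/3)*y/2), y)


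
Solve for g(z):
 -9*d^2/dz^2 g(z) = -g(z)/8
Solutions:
 g(z) = C1*exp(-sqrt(2)*z/12) + C2*exp(sqrt(2)*z/12)


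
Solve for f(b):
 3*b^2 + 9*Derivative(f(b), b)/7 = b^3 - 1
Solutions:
 f(b) = C1 + 7*b^4/36 - 7*b^3/9 - 7*b/9


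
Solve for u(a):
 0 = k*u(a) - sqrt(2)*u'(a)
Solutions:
 u(a) = C1*exp(sqrt(2)*a*k/2)


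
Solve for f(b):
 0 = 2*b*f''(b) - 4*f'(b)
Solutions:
 f(b) = C1 + C2*b^3


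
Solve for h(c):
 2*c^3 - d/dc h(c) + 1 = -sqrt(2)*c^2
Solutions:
 h(c) = C1 + c^4/2 + sqrt(2)*c^3/3 + c


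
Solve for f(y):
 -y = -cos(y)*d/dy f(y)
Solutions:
 f(y) = C1 + Integral(y/cos(y), y)


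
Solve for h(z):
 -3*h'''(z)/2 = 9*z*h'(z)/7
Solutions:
 h(z) = C1 + Integral(C2*airyai(-6^(1/3)*7^(2/3)*z/7) + C3*airybi(-6^(1/3)*7^(2/3)*z/7), z)


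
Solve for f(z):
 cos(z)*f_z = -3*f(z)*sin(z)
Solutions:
 f(z) = C1*cos(z)^3


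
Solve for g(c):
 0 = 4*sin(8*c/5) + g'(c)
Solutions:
 g(c) = C1 + 5*cos(8*c/5)/2


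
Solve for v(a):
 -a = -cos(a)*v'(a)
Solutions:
 v(a) = C1 + Integral(a/cos(a), a)


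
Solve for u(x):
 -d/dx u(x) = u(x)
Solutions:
 u(x) = C1*exp(-x)


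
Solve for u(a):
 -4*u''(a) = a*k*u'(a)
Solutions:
 u(a) = Piecewise((-sqrt(2)*sqrt(pi)*C1*erf(sqrt(2)*a*sqrt(k)/4)/sqrt(k) - C2, (k > 0) | (k < 0)), (-C1*a - C2, True))


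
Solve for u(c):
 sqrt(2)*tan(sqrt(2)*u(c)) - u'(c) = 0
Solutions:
 u(c) = sqrt(2)*(pi - asin(C1*exp(2*c)))/2
 u(c) = sqrt(2)*asin(C1*exp(2*c))/2


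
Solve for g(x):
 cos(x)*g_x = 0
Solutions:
 g(x) = C1


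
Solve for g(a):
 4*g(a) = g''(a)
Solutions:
 g(a) = C1*exp(-2*a) + C2*exp(2*a)


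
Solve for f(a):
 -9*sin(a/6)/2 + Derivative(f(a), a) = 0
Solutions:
 f(a) = C1 - 27*cos(a/6)


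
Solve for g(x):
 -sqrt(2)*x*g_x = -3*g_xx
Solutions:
 g(x) = C1 + C2*erfi(2^(3/4)*sqrt(3)*x/6)
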